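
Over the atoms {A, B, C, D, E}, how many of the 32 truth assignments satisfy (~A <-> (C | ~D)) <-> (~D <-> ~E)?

16

Initial set: {T ((~A <-> (C | ~D)) <-> (~D <-> ~E))}.
T ((~A <-> (C | ~D)) <-> (~D <-> ~E)): β-rule — branch into T (~A <-> (C | ~D)), T (~D <-> ~E)  //  F (~A <-> (C | ~D)), F (~D <-> ~E).
  branch 1 (add T (~A <-> (C | ~D)), T (~D <-> ~E)):
    T (~A <-> (C | ~D)): β-rule — branch into T ~A, T (C | ~D)  //  F ~A, F (C | ~D).
      branch 1.1 (add T ~A, T (C | ~D)):
        T (~D <-> ~E): β-rule — branch into T ~D, T ~E  //  F ~D, F ~E.
          branch 1.1.1 (add T ~D, T ~E):
            T (C | ~D): β-rule — branch into T C  //  T ~D.
              branch 1.1.1.1 (add T C):
                ○ open, literals {A=false, C=true, D=false, E=false}.
              branch 1.1.1.2 (add T ~D):
                ○ open, literals {A=false, D=false, E=false}.
          branch 1.1.2 (add F ~D, F ~E):
            T (C | ~D): β-rule — branch into T C  //  T ~D.
              branch 1.1.2.1 (add T C):
                ○ open, literals {A=false, C=true, D=true, E=true}.
              branch 1.1.2.2 (add T ~D):
                × closes — contains both D and ~D.
      branch 1.2 (add F ~A, F (C | ~D)):
        F (C | ~D): α-rule — add F C, F ~D.
        T (~D <-> ~E): β-rule — branch into T ~D, T ~E  //  F ~D, F ~E.
          branch 1.2.1 (add T ~D, T ~E):
            × closes — contains both D and ~D.
          branch 1.2.2 (add F ~D, F ~E):
            ○ open, literals {A=true, C=false, D=true, E=true}.
  branch 2 (add F (~A <-> (C | ~D)), F (~D <-> ~E)):
    F (~A <-> (C | ~D)): β-rule — branch into T ~A, F (C | ~D)  //  F ~A, T (C | ~D).
      branch 2.1 (add T ~A, F (C | ~D)):
        F (C | ~D): α-rule — add F C, F ~D.
        F (~D <-> ~E): β-rule — branch into T ~D, F ~E  //  F ~D, T ~E.
          branch 2.1.1 (add T ~D, F ~E):
            × closes — contains both D and ~D.
          branch 2.1.2 (add F ~D, T ~E):
            ○ open, literals {A=false, C=false, D=true, E=false}.
      branch 2.2 (add F ~A, T (C | ~D)):
        F (~D <-> ~E): β-rule — branch into T ~D, F ~E  //  F ~D, T ~E.
          branch 2.2.1 (add T ~D, F ~E):
            T (C | ~D): β-rule — branch into T C  //  T ~D.
              branch 2.2.1.1 (add T C):
                ○ open, literals {A=true, C=true, D=false, E=true}.
              branch 2.2.1.2 (add T ~D):
                ○ open, literals {A=true, D=false, E=true}.
          branch 2.2.2 (add F ~D, T ~E):
            T (C | ~D): β-rule — branch into T C  //  T ~D.
              branch 2.2.2.1 (add T C):
                ○ open, literals {A=true, C=true, D=true, E=false}.
              branch 2.2.2.2 (add T ~D):
                × closes — contains both D and ~D.
4 branches closed, 8 open.
Each open branch fixes some atoms; the unmentioned ones are free. Counting distinct full assignments: branch {A=false, C=true, D=false, E=false} (B) contributes 2 new; branch {A=false, D=false, E=false} (B, C) contributes 2 new; branch {A=false, C=true, D=true, E=true} (B) contributes 2 new; branch {A=true, C=false, D=true, E=true} (B) contributes 2 new; branch {A=false, C=false, D=true, E=false} (B) contributes 2 new; branch {A=true, C=true, D=false, E=true} (B) contributes 2 new; branch {A=true, D=false, E=true} (B, C) contributes 2 new; branch {A=true, C=true, D=true, E=false} (B) contributes 2 new. Total: 16.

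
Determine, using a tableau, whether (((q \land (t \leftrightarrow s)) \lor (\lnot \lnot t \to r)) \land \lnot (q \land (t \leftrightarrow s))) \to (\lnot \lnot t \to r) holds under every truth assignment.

Assume the negation and expand:
Initial set: {\lnot ((((q \land (t \leftrightarrow s)) \lor (\lnot \lnot t \to r)) \land \lnot (q \land (t \leftrightarrow s))) \to (\lnot \lnot t \to r))}.
\lnot ((((q \land (t \leftrightarrow s)) \lor (\lnot \lnot t \to r)) \land \lnot (q \land (t \leftrightarrow s))) \to (\lnot \lnot t \to r)): α-rule — add (((q \land (t \leftrightarrow s)) \lor (\lnot \lnot t \to r)) \land \lnot (q \land (t \leftrightarrow s))), \lnot (\lnot \lnot t \to r).
(((q \land (t \leftrightarrow s)) \lor (\lnot \lnot t \to r)) \land \lnot (q \land (t \leftrightarrow s))): α-rule — add ((q \land (t \leftrightarrow s)) \lor (\lnot \lnot t \to r)), \lnot (q \land (t \leftrightarrow s)).
\lnot (\lnot \lnot t \to r): α-rule — add \lnot \lnot t, \lnot r.
\lnot \lnot t: drop double negation, giving t.
((q \land (t \leftrightarrow s)) \lor (\lnot \lnot t \to r)): β-rule — branch into (q \land (t \leftrightarrow s))  //  (\lnot \lnot t \to r).
  branch 1 (add (q \land (t \leftrightarrow s))):
    (q \land (t \leftrightarrow s)): α-rule — add q, (t \leftrightarrow s).
    \lnot (q \land (t \leftrightarrow s)): β-rule — branch into \lnot q  //  \lnot (t \leftrightarrow s).
      branch 1.1 (add \lnot q):
        × closes — contains both q and \lnot q.
      branch 1.2 (add \lnot (t \leftrightarrow s)):
        (t \leftrightarrow s): β-rule — branch into t, s  //  \lnot t, \lnot s.
          branch 1.2.1 (add t, s):
            \lnot (t \leftrightarrow s): β-rule — branch into t, \lnot s  //  \lnot t, s.
              branch 1.2.1.1 (add t, \lnot s):
                × closes — contains both s and \lnot s.
              branch 1.2.1.2 (add \lnot t, s):
                × closes — contains both t and \lnot t.
          branch 1.2.2 (add \lnot t, \lnot s):
            × closes — contains both t and \lnot t.
  branch 2 (add (\lnot \lnot t \to r)):
    \lnot (q \land (t \leftrightarrow s)): β-rule — branch into \lnot q  //  \lnot (t \leftrightarrow s).
      branch 2.1 (add \lnot q):
        (\lnot \lnot t \to r): β-rule — branch into \lnot \lnot \lnot t  //  r.
          branch 2.1.1 (add \lnot \lnot \lnot t):
            \lnot \lnot \lnot t: drop double negation, giving \lnot t.
            × closes — contains both t and \lnot t.
          branch 2.1.2 (add r):
            × closes — contains both r and \lnot r.
      branch 2.2 (add \lnot (t \leftrightarrow s)):
        (\lnot \lnot t \to r): β-rule — branch into \lnot \lnot \lnot t  //  r.
          branch 2.2.1 (add \lnot \lnot \lnot t):
            \lnot \lnot \lnot t: drop double negation, giving \lnot t.
            × closes — contains both t and \lnot t.
          branch 2.2.2 (add r):
            × closes — contains both r and \lnot r.
All 8 branches close.
Every branch closed, so the negation is unsatisfiable and the formula is valid.

Valid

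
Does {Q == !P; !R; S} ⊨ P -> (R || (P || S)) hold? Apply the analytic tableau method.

Yes

Initial set: {T (Q == !P); T !R; T S; F (P -> (R || (P || S)))}.
F (P -> (R || (P || S))): α-rule — add T P, F (R || (P || S)).
F (R || (P || S)): α-rule — add F R, F (P || S).
F (P || S): α-rule — add F P, F S.
× closes — contains both P and !P.
All 1 branch closes.
Every branch closed, so the premises entail the conclusion.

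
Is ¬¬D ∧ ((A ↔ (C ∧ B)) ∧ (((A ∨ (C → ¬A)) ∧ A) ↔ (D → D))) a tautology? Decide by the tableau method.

Assume the negation and expand:
Initial set: {¬(¬¬D ∧ ((A ↔ (C ∧ B)) ∧ (((A ∨ (C → ¬A)) ∧ A) ↔ (D → D))))}.
¬(¬¬D ∧ ((A ↔ (C ∧ B)) ∧ (((A ∨ (C → ¬A)) ∧ A) ↔ (D → D)))): β-rule — branch into ¬¬¬D  //  ¬((A ↔ (C ∧ B)) ∧ (((A ∨ (C → ¬A)) ∧ A) ↔ (D → D))).
  branch 1 (add ¬¬¬D):
    ¬¬¬D: drop double negation, giving ¬D.
    ○ open, literals {D=false}.
  branch 2 (add ¬((A ↔ (C ∧ B)) ∧ (((A ∨ (C → ¬A)) ∧ A) ↔ (D → D)))):
    ¬((A ↔ (C ∧ B)) ∧ (((A ∨ (C → ¬A)) ∧ A) ↔ (D → D))): β-rule — branch into ¬(A ↔ (C ∧ B))  //  ¬(((A ∨ (C → ¬A)) ∧ A) ↔ (D → D)).
      branch 2.1 (add ¬(A ↔ (C ∧ B))):
        ¬(A ↔ (C ∧ B)): β-rule — branch into A, ¬(C ∧ B)  //  ¬A, (C ∧ B).
          branch 2.1.1 (add A, ¬(C ∧ B)):
            ¬(C ∧ B): β-rule — branch into ¬C  //  ¬B.
              branch 2.1.1.1 (add ¬C):
                ○ open, literals {A=true, C=false}.
              branch 2.1.1.2 (add ¬B):
                ○ open, literals {A=true, B=false}.
          branch 2.1.2 (add ¬A, (C ∧ B)):
            (C ∧ B): α-rule — add C, B.
            ○ open, literals {A=false, B=true, C=true}.
      branch 2.2 (add ¬(((A ∨ (C → ¬A)) ∧ A) ↔ (D → D))):
        ¬(((A ∨ (C → ¬A)) ∧ A) ↔ (D → D)): β-rule — branch into ((A ∨ (C → ¬A)) ∧ A), ¬(D → D)  //  ¬((A ∨ (C → ¬A)) ∧ A), (D → D).
          branch 2.2.1 (add ((A ∨ (C → ¬A)) ∧ A), ¬(D → D)):
            ((A ∨ (C → ¬A)) ∧ A): α-rule — add (A ∨ (C → ¬A)), A.
            ¬(D → D): α-rule — add D, ¬D.
            × closes — contains both D and ¬D.
          branch 2.2.2 (add ¬((A ∨ (C → ¬A)) ∧ A), (D → D)):
            ¬((A ∨ (C → ¬A)) ∧ A): β-rule — branch into ¬(A ∨ (C → ¬A))  //  ¬A.
              branch 2.2.2.1 (add ¬(A ∨ (C → ¬A))):
                ¬(A ∨ (C → ¬A)): α-rule — add ¬A, ¬(C → ¬A).
                ¬(C → ¬A): α-rule — add C, ¬¬A.
                × closes — contains both A and ¬A.
              branch 2.2.2.2 (add ¬A):
                (D → D): β-rule — branch into ¬D  //  D.
                  branch 2.2.2.2.1 (add ¬D):
                    ○ open, literals {A=false, D=false}.
                  branch 2.2.2.2.2 (add D):
                    ○ open, literals {A=false, D=true}.
2 branches closed, 6 open.
An open branch gives a countermodel: D=false (unmentioned atoms arbitrary); under it the original formula is false.

Not valid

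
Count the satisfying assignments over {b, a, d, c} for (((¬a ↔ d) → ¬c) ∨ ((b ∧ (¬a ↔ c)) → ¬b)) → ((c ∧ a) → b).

Initial set: {T ((((¬a ↔ d) → ¬c) ∨ ((b ∧ (¬a ↔ c)) → ¬b)) → ((c ∧ a) → b))}.
T ((((¬a ↔ d) → ¬c) ∨ ((b ∧ (¬a ↔ c)) → ¬b)) → ((c ∧ a) → b)): β-rule — branch into F (((¬a ↔ d) → ¬c) ∨ ((b ∧ (¬a ↔ c)) → ¬b))  //  T ((c ∧ a) → b).
  branch 1 (add F (((¬a ↔ d) → ¬c) ∨ ((b ∧ (¬a ↔ c)) → ¬b))):
    F (((¬a ↔ d) → ¬c) ∨ ((b ∧ (¬a ↔ c)) → ¬b)): α-rule — add F ((¬a ↔ d) → ¬c), F ((b ∧ (¬a ↔ c)) → ¬b).
    F ((¬a ↔ d) → ¬c): α-rule — add T (¬a ↔ d), F ¬c.
    F ((b ∧ (¬a ↔ c)) → ¬b): α-rule — add T (b ∧ (¬a ↔ c)), F ¬b.
    T (b ∧ (¬a ↔ c)): α-rule — add T b, T (¬a ↔ c).
    T (¬a ↔ d): β-rule — branch into T ¬a, T d  //  F ¬a, F d.
      branch 1.1 (add T ¬a, T d):
        T (¬a ↔ c): β-rule — branch into T ¬a, T c  //  F ¬a, F c.
          branch 1.1.1 (add T ¬a, T c):
            ○ open, literals {a=0, b=1, c=1, d=1}.
          branch 1.1.2 (add F ¬a, F c):
            × closes — contains both a and ¬a.
      branch 1.2 (add F ¬a, F d):
        T (¬a ↔ c): β-rule — branch into T ¬a, T c  //  F ¬a, F c.
          branch 1.2.1 (add T ¬a, T c):
            × closes — contains both a and ¬a.
          branch 1.2.2 (add F ¬a, F c):
            × closes — contains both c and ¬c.
  branch 2 (add T ((c ∧ a) → b)):
    T ((c ∧ a) → b): β-rule — branch into F (c ∧ a)  //  T b.
      branch 2.1 (add F (c ∧ a)):
        F (c ∧ a): β-rule — branch into F c  //  F a.
          branch 2.1.1 (add F c):
            ○ open, literals {c=0}.
          branch 2.1.2 (add F a):
            ○ open, literals {a=0}.
      branch 2.2 (add T b):
        ○ open, literals {b=1}.
3 branches closed, 4 open.
Each open branch fixes some atoms; the unmentioned ones are free. Counting distinct full assignments: branch {a=0, b=1, c=1, d=1} (none free) contributes 1 new; branch {c=0} (b, a, d) contributes 8 new; branch {a=0} (b, d, c) contributes 3 new; branch {b=1} (a, d, c) contributes 2 new. Total: 14.

14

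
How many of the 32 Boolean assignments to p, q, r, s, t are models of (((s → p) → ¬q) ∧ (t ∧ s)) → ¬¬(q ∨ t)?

Initial set: {((((s → p) → ¬q) ∧ (t ∧ s)) → ¬¬(q ∨ t))}.
((((s → p) → ¬q) ∧ (t ∧ s)) → ¬¬(q ∨ t)): β-rule — branch into ¬(((s → p) → ¬q) ∧ (t ∧ s))  //  ¬¬(q ∨ t).
  branch 1 (add ¬(((s → p) → ¬q) ∧ (t ∧ s))):
    ¬(((s → p) → ¬q) ∧ (t ∧ s)): β-rule — branch into ¬((s → p) → ¬q)  //  ¬(t ∧ s).
      branch 1.1 (add ¬((s → p) → ¬q)):
        ¬((s → p) → ¬q): α-rule — add (s → p), ¬¬q.
        (s → p): β-rule — branch into ¬s  //  p.
          branch 1.1.1 (add ¬s):
            ○ open, literals {q=T, s=F}.
          branch 1.1.2 (add p):
            ○ open, literals {p=T, q=T}.
      branch 1.2 (add ¬(t ∧ s)):
        ¬(t ∧ s): β-rule — branch into ¬t  //  ¬s.
          branch 1.2.1 (add ¬t):
            ○ open, literals {t=F}.
          branch 1.2.2 (add ¬s):
            ○ open, literals {s=F}.
  branch 2 (add ¬¬(q ∨ t)):
    ¬¬(q ∨ t): drop double negation, giving (q ∨ t).
    (q ∨ t): β-rule — branch into q  //  t.
      branch 2.1 (add q):
        ○ open, literals {q=T}.
      branch 2.2 (add t):
        ○ open, literals {t=T}.
0 branches closed, 6 open.
Each open branch fixes some atoms; the unmentioned ones are free. Counting distinct full assignments: branch {q=T, s=F} (p, r, t) contributes 8 new; branch {p=T, q=T} (r, s, t) contributes 4 new; branch {t=F} (p, q, r, s) contributes 10 new; branch {s=F} (p, q, r, t) contributes 4 new; branch {q=T} (p, r, s, t) contributes 2 new; branch {t=T} (p, q, r, s) contributes 4 new. Total: 32.

32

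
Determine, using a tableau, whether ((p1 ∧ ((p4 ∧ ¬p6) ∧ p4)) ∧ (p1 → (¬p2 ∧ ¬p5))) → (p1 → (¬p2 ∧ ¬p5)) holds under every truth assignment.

Assume the negation and expand:
Initial set: {F (((p1 ∧ ((p4 ∧ ¬p6) ∧ p4)) ∧ (p1 → (¬p2 ∧ ¬p5))) → (p1 → (¬p2 ∧ ¬p5)))}.
F (((p1 ∧ ((p4 ∧ ¬p6) ∧ p4)) ∧ (p1 → (¬p2 ∧ ¬p5))) → (p1 → (¬p2 ∧ ¬p5))): α-rule — add T ((p1 ∧ ((p4 ∧ ¬p6) ∧ p4)) ∧ (p1 → (¬p2 ∧ ¬p5))), F (p1 → (¬p2 ∧ ¬p5)).
T ((p1 ∧ ((p4 ∧ ¬p6) ∧ p4)) ∧ (p1 → (¬p2 ∧ ¬p5))): α-rule — add T (p1 ∧ ((p4 ∧ ¬p6) ∧ p4)), T (p1 → (¬p2 ∧ ¬p5)).
F (p1 → (¬p2 ∧ ¬p5)): α-rule — add T p1, F (¬p2 ∧ ¬p5).
T (p1 ∧ ((p4 ∧ ¬p6) ∧ p4)): α-rule — add T p1, T ((p4 ∧ ¬p6) ∧ p4).
T ((p4 ∧ ¬p6) ∧ p4): α-rule — add T (p4 ∧ ¬p6), T p4.
T (p4 ∧ ¬p6): α-rule — add T p4, T ¬p6.
T (p1 → (¬p2 ∧ ¬p5)): β-rule — branch into F p1  //  T (¬p2 ∧ ¬p5).
  branch 1 (add F p1):
    × closes — contains both p1 and ¬p1.
  branch 2 (add T (¬p2 ∧ ¬p5)):
    T (¬p2 ∧ ¬p5): α-rule — add T ¬p2, T ¬p5.
    F (¬p2 ∧ ¬p5): β-rule — branch into F ¬p2  //  F ¬p5.
      branch 2.1 (add F ¬p2):
        × closes — contains both p2 and ¬p2.
      branch 2.2 (add F ¬p5):
        × closes — contains both p5 and ¬p5.
All 3 branches close.
Every branch closed, so the negation is unsatisfiable and the formula is valid.

Valid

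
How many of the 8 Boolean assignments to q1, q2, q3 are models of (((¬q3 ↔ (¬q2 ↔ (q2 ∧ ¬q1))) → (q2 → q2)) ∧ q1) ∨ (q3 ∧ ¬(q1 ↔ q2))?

5

Initial set: {((((¬q3 ↔ (¬q2 ↔ (q2 ∧ ¬q1))) → (q2 → q2)) ∧ q1) ∨ (q3 ∧ ¬(q1 ↔ q2)))}.
((((¬q3 ↔ (¬q2 ↔ (q2 ∧ ¬q1))) → (q2 → q2)) ∧ q1) ∨ (q3 ∧ ¬(q1 ↔ q2))): β-rule — branch into (((¬q3 ↔ (¬q2 ↔ (q2 ∧ ¬q1))) → (q2 → q2)) ∧ q1)  //  (q3 ∧ ¬(q1 ↔ q2)).
  branch 1 (add (((¬q3 ↔ (¬q2 ↔ (q2 ∧ ¬q1))) → (q2 → q2)) ∧ q1)):
    (((¬q3 ↔ (¬q2 ↔ (q2 ∧ ¬q1))) → (q2 → q2)) ∧ q1): α-rule — add ((¬q3 ↔ (¬q2 ↔ (q2 ∧ ¬q1))) → (q2 → q2)), q1.
    ((¬q3 ↔ (¬q2 ↔ (q2 ∧ ¬q1))) → (q2 → q2)): β-rule — branch into ¬(¬q3 ↔ (¬q2 ↔ (q2 ∧ ¬q1)))  //  (q2 → q2).
      branch 1.1 (add ¬(¬q3 ↔ (¬q2 ↔ (q2 ∧ ¬q1)))):
        ¬(¬q3 ↔ (¬q2 ↔ (q2 ∧ ¬q1))): β-rule — branch into ¬q3, ¬(¬q2 ↔ (q2 ∧ ¬q1))  //  ¬¬q3, (¬q2 ↔ (q2 ∧ ¬q1)).
          branch 1.1.1 (add ¬q3, ¬(¬q2 ↔ (q2 ∧ ¬q1))):
            ¬(¬q2 ↔ (q2 ∧ ¬q1)): β-rule — branch into ¬q2, ¬(q2 ∧ ¬q1)  //  ¬¬q2, (q2 ∧ ¬q1).
              branch 1.1.1.1 (add ¬q2, ¬(q2 ∧ ¬q1)):
                ¬(q2 ∧ ¬q1): β-rule — branch into ¬q2  //  ¬¬q1.
                  branch 1.1.1.1.1 (add ¬q2):
                    ○ open, literals {q1=1, q2=0, q3=0}.
                  branch 1.1.1.1.2 (add ¬¬q1):
                    ○ open, literals {q1=1, q2=0, q3=0}.
              branch 1.1.1.2 (add ¬¬q2, (q2 ∧ ¬q1)):
                (q2 ∧ ¬q1): α-rule — add q2, ¬q1.
                × closes — contains both q1 and ¬q1.
          branch 1.1.2 (add ¬¬q3, (¬q2 ↔ (q2 ∧ ¬q1))):
            (¬q2 ↔ (q2 ∧ ¬q1)): β-rule — branch into ¬q2, (q2 ∧ ¬q1)  //  ¬¬q2, ¬(q2 ∧ ¬q1).
              branch 1.1.2.1 (add ¬q2, (q2 ∧ ¬q1)):
                (q2 ∧ ¬q1): α-rule — add q2, ¬q1.
                × closes — contains both q2 and ¬q2.
              branch 1.1.2.2 (add ¬¬q2, ¬(q2 ∧ ¬q1)):
                ¬(q2 ∧ ¬q1): β-rule — branch into ¬q2  //  ¬¬q1.
                  branch 1.1.2.2.1 (add ¬q2):
                    × closes — contains both q2 and ¬q2.
                  branch 1.1.2.2.2 (add ¬¬q1):
                    ○ open, literals {q1=1, q2=1, q3=1}.
      branch 1.2 (add (q2 → q2)):
        (q2 → q2): β-rule — branch into ¬q2  //  q2.
          branch 1.2.1 (add ¬q2):
            ○ open, literals {q1=1, q2=0}.
          branch 1.2.2 (add q2):
            ○ open, literals {q1=1, q2=1}.
  branch 2 (add (q3 ∧ ¬(q1 ↔ q2))):
    (q3 ∧ ¬(q1 ↔ q2)): α-rule — add q3, ¬(q1 ↔ q2).
    ¬(q1 ↔ q2): β-rule — branch into q1, ¬q2  //  ¬q1, q2.
      branch 2.1 (add q1, ¬q2):
        ○ open, literals {q1=1, q2=0, q3=1}.
      branch 2.2 (add ¬q1, q2):
        ○ open, literals {q1=0, q2=1, q3=1}.
3 branches closed, 7 open.
Each open branch fixes some atoms; the unmentioned ones are free. Counting distinct full assignments: branch {q1=1, q2=0, q3=0} (none free) contributes 1 new; branch {q1=1, q2=0, q3=0} (none free) contributes 0 new; branch {q1=1, q2=1, q3=1} (none free) contributes 1 new; branch {q1=1, q2=0} (q3) contributes 1 new; branch {q1=1, q2=1} (q3) contributes 1 new; branch {q1=1, q2=0, q3=1} (none free) contributes 0 new; branch {q1=0, q2=1, q3=1} (none free) contributes 1 new. Total: 5.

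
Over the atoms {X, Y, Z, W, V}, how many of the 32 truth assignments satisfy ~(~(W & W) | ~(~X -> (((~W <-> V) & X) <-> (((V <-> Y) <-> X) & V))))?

Initial set: {~(~(W & W) | ~(~X -> (((~W <-> V) & X) <-> (((V <-> Y) <-> X) & V))))}.
~(~(W & W) | ~(~X -> (((~W <-> V) & X) <-> (((V <-> Y) <-> X) & V)))): α-rule — add ~~(W & W), ~~(~X -> (((~W <-> V) & X) <-> (((V <-> Y) <-> X) & V))).
~~(W & W): α-rule — add W, W.
~~(~X -> (((~W <-> V) & X) <-> (((V <-> Y) <-> X) & V))): β-rule — branch into ~~X  //  (((~W <-> V) & X) <-> (((V <-> Y) <-> X) & V)).
  branch 1 (add ~~X):
    ○ open, literals {W=true, X=true}.
  branch 2 (add (((~W <-> V) & X) <-> (((V <-> Y) <-> X) & V))):
    (((~W <-> V) & X) <-> (((V <-> Y) <-> X) & V)): β-rule — branch into ((~W <-> V) & X), (((V <-> Y) <-> X) & V)  //  ~((~W <-> V) & X), ~(((V <-> Y) <-> X) & V).
      branch 2.1 (add ((~W <-> V) & X), (((V <-> Y) <-> X) & V)):
        ((~W <-> V) & X): α-rule — add (~W <-> V), X.
        (((V <-> Y) <-> X) & V): α-rule — add ((V <-> Y) <-> X), V.
        (~W <-> V): β-rule — branch into ~W, V  //  ~~W, ~V.
          branch 2.1.1 (add ~W, V):
            × closes — contains both W and ~W.
          branch 2.1.2 (add ~~W, ~V):
            × closes — contains both V and ~V.
      branch 2.2 (add ~((~W <-> V) & X), ~(((V <-> Y) <-> X) & V)):
        ~((~W <-> V) & X): β-rule — branch into ~(~W <-> V)  //  ~X.
          branch 2.2.1 (add ~(~W <-> V)):
            ~(((V <-> Y) <-> X) & V): β-rule — branch into ~((V <-> Y) <-> X)  //  ~V.
              branch 2.2.1.1 (add ~((V <-> Y) <-> X)):
                ~(~W <-> V): β-rule — branch into ~W, ~V  //  ~~W, V.
                  branch 2.2.1.1.1 (add ~W, ~V):
                    × closes — contains both W and ~W.
                  branch 2.2.1.1.2 (add ~~W, V):
                    ~((V <-> Y) <-> X): β-rule — branch into (V <-> Y), ~X  //  ~(V <-> Y), X.
                      branch 2.2.1.1.2.1 (add (V <-> Y), ~X):
                        (V <-> Y): β-rule — branch into V, Y  //  ~V, ~Y.
                          branch 2.2.1.1.2.1.1 (add V, Y):
                            ○ open, literals {V=true, W=true, X=false, Y=true}.
                          branch 2.2.1.1.2.1.2 (add ~V, ~Y):
                            × closes — contains both V and ~V.
                      branch 2.2.1.1.2.2 (add ~(V <-> Y), X):
                        ~(V <-> Y): β-rule — branch into V, ~Y  //  ~V, Y.
                          branch 2.2.1.1.2.2.1 (add V, ~Y):
                            ○ open, literals {V=true, W=true, X=true, Y=false}.
                          branch 2.2.1.1.2.2.2 (add ~V, Y):
                            × closes — contains both V and ~V.
              branch 2.2.1.2 (add ~V):
                ~(~W <-> V): β-rule — branch into ~W, ~V  //  ~~W, V.
                  branch 2.2.1.2.1 (add ~W, ~V):
                    × closes — contains both W and ~W.
                  branch 2.2.1.2.2 (add ~~W, V):
                    × closes — contains both V and ~V.
          branch 2.2.2 (add ~X):
            ~(((V <-> Y) <-> X) & V): β-rule — branch into ~((V <-> Y) <-> X)  //  ~V.
              branch 2.2.2.1 (add ~((V <-> Y) <-> X)):
                ~((V <-> Y) <-> X): β-rule — branch into (V <-> Y), ~X  //  ~(V <-> Y), X.
                  branch 2.2.2.1.1 (add (V <-> Y), ~X):
                    (V <-> Y): β-rule — branch into V, Y  //  ~V, ~Y.
                      branch 2.2.2.1.1.1 (add V, Y):
                        ○ open, literals {V=true, W=true, X=false, Y=true}.
                      branch 2.2.2.1.1.2 (add ~V, ~Y):
                        ○ open, literals {V=false, W=true, X=false, Y=false}.
                  branch 2.2.2.1.2 (add ~(V <-> Y), X):
                    × closes — contains both X and ~X.
              branch 2.2.2.2 (add ~V):
                ○ open, literals {V=false, W=true, X=false}.
8 branches closed, 6 open.
Each open branch fixes some atoms; the unmentioned ones are free. Counting distinct full assignments: branch {W=true, X=true} (Y, Z, V) contributes 8 new; branch {V=true, W=true, X=false, Y=true} (Z) contributes 2 new; branch {V=true, W=true, X=true, Y=false} (Z) contributes 0 new; branch {V=true, W=true, X=false, Y=true} (Z) contributes 0 new; branch {V=false, W=true, X=false, Y=false} (Z) contributes 2 new; branch {V=false, W=true, X=false} (Y, Z) contributes 2 new. Total: 14.

14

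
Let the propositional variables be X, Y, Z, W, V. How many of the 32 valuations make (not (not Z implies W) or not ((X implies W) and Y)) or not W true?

Initial set: {((not (not Z implies W) or not ((X implies W) and Y)) or not W)}.
((not (not Z implies W) or not ((X implies W) and Y)) or not W): β-rule — branch into (not (not Z implies W) or not ((X implies W) and Y))  //  not W.
  branch 1 (add (not (not Z implies W) or not ((X implies W) and Y))):
    (not (not Z implies W) or not ((X implies W) and Y)): β-rule — branch into not (not Z implies W)  //  not ((X implies W) and Y).
      branch 1.1 (add not (not Z implies W)):
        not (not Z implies W): α-rule — add not Z, not W.
        ○ open, literals {W=0, Z=0}.
      branch 1.2 (add not ((X implies W) and Y)):
        not ((X implies W) and Y): β-rule — branch into not (X implies W)  //  not Y.
          branch 1.2.1 (add not (X implies W)):
            not (X implies W): α-rule — add X, not W.
            ○ open, literals {W=0, X=1}.
          branch 1.2.2 (add not Y):
            ○ open, literals {Y=0}.
  branch 2 (add not W):
    ○ open, literals {W=0}.
0 branches closed, 4 open.
Each open branch fixes some atoms; the unmentioned ones are free. Counting distinct full assignments: branch {W=0, Z=0} (X, Y, V) contributes 8 new; branch {W=0, X=1} (Y, Z, V) contributes 4 new; branch {Y=0} (X, Z, W, V) contributes 10 new; branch {W=0} (X, Y, Z, V) contributes 2 new. Total: 24.

24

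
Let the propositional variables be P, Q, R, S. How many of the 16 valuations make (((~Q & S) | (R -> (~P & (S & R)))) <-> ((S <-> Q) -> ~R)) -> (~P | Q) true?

Initial set: {((((~Q & S) | (R -> (~P & (S & R)))) <-> ((S <-> Q) -> ~R)) -> (~P | Q))}.
((((~Q & S) | (R -> (~P & (S & R)))) <-> ((S <-> Q) -> ~R)) -> (~P | Q)): β-rule — branch into ~(((~Q & S) | (R -> (~P & (S & R)))) <-> ((S <-> Q) -> ~R))  //  (~P | Q).
  branch 1 (add ~(((~Q & S) | (R -> (~P & (S & R)))) <-> ((S <-> Q) -> ~R))):
    ~(((~Q & S) | (R -> (~P & (S & R)))) <-> ((S <-> Q) -> ~R)): β-rule — branch into ((~Q & S) | (R -> (~P & (S & R)))), ~((S <-> Q) -> ~R)  //  ~((~Q & S) | (R -> (~P & (S & R)))), ((S <-> Q) -> ~R).
      branch 1.1 (add ((~Q & S) | (R -> (~P & (S & R)))), ~((S <-> Q) -> ~R)):
        ~((S <-> Q) -> ~R): α-rule — add (S <-> Q), ~~R.
        ((~Q & S) | (R -> (~P & (S & R)))): β-rule — branch into (~Q & S)  //  (R -> (~P & (S & R))).
          branch 1.1.1 (add (~Q & S)):
            (~Q & S): α-rule — add ~Q, S.
            (S <-> Q): β-rule — branch into S, Q  //  ~S, ~Q.
              branch 1.1.1.1 (add S, Q):
                × closes — contains both Q and ~Q.
              branch 1.1.1.2 (add ~S, ~Q):
                × closes — contains both S and ~S.
          branch 1.1.2 (add (R -> (~P & (S & R)))):
            (S <-> Q): β-rule — branch into S, Q  //  ~S, ~Q.
              branch 1.1.2.1 (add S, Q):
                (R -> (~P & (S & R))): β-rule — branch into ~R  //  (~P & (S & R)).
                  branch 1.1.2.1.1 (add ~R):
                    × closes — contains both R and ~R.
                  branch 1.1.2.1.2 (add (~P & (S & R))):
                    (~P & (S & R)): α-rule — add ~P, (S & R).
                    (S & R): α-rule — add S, R.
                    ○ open, literals {P=0, Q=1, R=1, S=1}.
              branch 1.1.2.2 (add ~S, ~Q):
                (R -> (~P & (S & R))): β-rule — branch into ~R  //  (~P & (S & R)).
                  branch 1.1.2.2.1 (add ~R):
                    × closes — contains both R and ~R.
                  branch 1.1.2.2.2 (add (~P & (S & R))):
                    (~P & (S & R)): α-rule — add ~P, (S & R).
                    (S & R): α-rule — add S, R.
                    × closes — contains both S and ~S.
      branch 1.2 (add ~((~Q & S) | (R -> (~P & (S & R)))), ((S <-> Q) -> ~R)):
        ~((~Q & S) | (R -> (~P & (S & R)))): α-rule — add ~(~Q & S), ~(R -> (~P & (S & R))).
        ~(R -> (~P & (S & R))): α-rule — add R, ~(~P & (S & R)).
        ((S <-> Q) -> ~R): β-rule — branch into ~(S <-> Q)  //  ~R.
          branch 1.2.1 (add ~(S <-> Q)):
            ~(~Q & S): β-rule — branch into ~~Q  //  ~S.
              branch 1.2.1.1 (add ~~Q):
                ~(~P & (S & R)): β-rule — branch into ~~P  //  ~(S & R).
                  branch 1.2.1.1.1 (add ~~P):
                    ~(S <-> Q): β-rule — branch into S, ~Q  //  ~S, Q.
                      branch 1.2.1.1.1.1 (add S, ~Q):
                        × closes — contains both Q and ~Q.
                      branch 1.2.1.1.1.2 (add ~S, Q):
                        ○ open, literals {P=1, Q=1, R=1, S=0}.
                  branch 1.2.1.1.2 (add ~(S & R)):
                    ~(S <-> Q): β-rule — branch into S, ~Q  //  ~S, Q.
                      branch 1.2.1.1.2.1 (add S, ~Q):
                        × closes — contains both Q and ~Q.
                      branch 1.2.1.1.2.2 (add ~S, Q):
                        ~(S & R): β-rule — branch into ~S  //  ~R.
                          branch 1.2.1.1.2.2.1 (add ~S):
                            ○ open, literals {Q=1, R=1, S=0}.
                          branch 1.2.1.1.2.2.2 (add ~R):
                            × closes — contains both R and ~R.
              branch 1.2.1.2 (add ~S):
                ~(~P & (S & R)): β-rule — branch into ~~P  //  ~(S & R).
                  branch 1.2.1.2.1 (add ~~P):
                    ~(S <-> Q): β-rule — branch into S, ~Q  //  ~S, Q.
                      branch 1.2.1.2.1.1 (add S, ~Q):
                        × closes — contains both S and ~S.
                      branch 1.2.1.2.1.2 (add ~S, Q):
                        ○ open, literals {P=1, Q=1, R=1, S=0}.
                  branch 1.2.1.2.2 (add ~(S & R)):
                    ~(S <-> Q): β-rule — branch into S, ~Q  //  ~S, Q.
                      branch 1.2.1.2.2.1 (add S, ~Q):
                        × closes — contains both S and ~S.
                      branch 1.2.1.2.2.2 (add ~S, Q):
                        ~(S & R): β-rule — branch into ~S  //  ~R.
                          branch 1.2.1.2.2.2.1 (add ~S):
                            ○ open, literals {Q=1, R=1, S=0}.
                          branch 1.2.1.2.2.2.2 (add ~R):
                            × closes — contains both R and ~R.
          branch 1.2.2 (add ~R):
            × closes — contains both R and ~R.
  branch 2 (add (~P | Q)):
    (~P | Q): β-rule — branch into ~P  //  Q.
      branch 2.1 (add ~P):
        ○ open, literals {P=0}.
      branch 2.2 (add Q):
        ○ open, literals {Q=1}.
12 branches closed, 7 open.
Each open branch fixes some atoms; the unmentioned ones are free. Counting distinct full assignments: branch {P=0, Q=1, R=1, S=1} (none free) contributes 1 new; branch {P=1, Q=1, R=1, S=0} (none free) contributes 1 new; branch {Q=1, R=1, S=0} (P) contributes 1 new; branch {P=1, Q=1, R=1, S=0} (none free) contributes 0 new; branch {Q=1, R=1, S=0} (P) contributes 0 new; branch {P=0} (Q, R, S) contributes 6 new; branch {Q=1} (P, R, S) contributes 3 new. Total: 12.

12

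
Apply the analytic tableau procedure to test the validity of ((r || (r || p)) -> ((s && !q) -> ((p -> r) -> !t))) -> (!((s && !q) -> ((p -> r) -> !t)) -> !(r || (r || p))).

Assume the negation and expand:
Initial set: {!(((r || (r || p)) -> ((s && !q) -> ((p -> r) -> !t))) -> (!((s && !q) -> ((p -> r) -> !t)) -> !(r || (r || p))))}.
!(((r || (r || p)) -> ((s && !q) -> ((p -> r) -> !t))) -> (!((s && !q) -> ((p -> r) -> !t)) -> !(r || (r || p)))): α-rule — add ((r || (r || p)) -> ((s && !q) -> ((p -> r) -> !t))), !(!((s && !q) -> ((p -> r) -> !t)) -> !(r || (r || p))).
!(!((s && !q) -> ((p -> r) -> !t)) -> !(r || (r || p))): α-rule — add !((s && !q) -> ((p -> r) -> !t)), !!(r || (r || p)).
!((s && !q) -> ((p -> r) -> !t)): α-rule — add (s && !q), !((p -> r) -> !t).
(s && !q): α-rule — add s, !q.
!((p -> r) -> !t): α-rule — add (p -> r), !!t.
((r || (r || p)) -> ((s && !q) -> ((p -> r) -> !t))): β-rule — branch into !(r || (r || p))  //  ((s && !q) -> ((p -> r) -> !t)).
  branch 1 (add !(r || (r || p))):
    !(r || (r || p)): α-rule — add !r, !(r || p).
    !(r || p): α-rule — add !r, !p.
    !!(r || (r || p)): β-rule — branch into r  //  (r || p).
      branch 1.1 (add r):
        × closes — contains both r and !r.
      branch 1.2 (add (r || p)):
        (p -> r): β-rule — branch into !p  //  r.
          branch 1.2.1 (add !p):
            (r || p): β-rule — branch into r  //  p.
              branch 1.2.1.1 (add r):
                × closes — contains both r and !r.
              branch 1.2.1.2 (add p):
                × closes — contains both p and !p.
          branch 1.2.2 (add r):
            × closes — contains both r and !r.
  branch 2 (add ((s && !q) -> ((p -> r) -> !t))):
    !!(r || (r || p)): β-rule — branch into r  //  (r || p).
      branch 2.1 (add r):
        (p -> r): β-rule — branch into !p  //  r.
          branch 2.1.1 (add !p):
            ((s && !q) -> ((p -> r) -> !t)): β-rule — branch into !(s && !q)  //  ((p -> r) -> !t).
              branch 2.1.1.1 (add !(s && !q)):
                !(s && !q): β-rule — branch into !s  //  !!q.
                  branch 2.1.1.1.1 (add !s):
                    × closes — contains both s and !s.
                  branch 2.1.1.1.2 (add !!q):
                    × closes — contains both q and !q.
              branch 2.1.1.2 (add ((p -> r) -> !t)):
                ((p -> r) -> !t): β-rule — branch into !(p -> r)  //  !t.
                  branch 2.1.1.2.1 (add !(p -> r)):
                    !(p -> r): α-rule — add p, !r.
                    × closes — contains both p and !p.
                  branch 2.1.1.2.2 (add !t):
                    × closes — contains both t and !t.
          branch 2.1.2 (add r):
            ((s && !q) -> ((p -> r) -> !t)): β-rule — branch into !(s && !q)  //  ((p -> r) -> !t).
              branch 2.1.2.1 (add !(s && !q)):
                !(s && !q): β-rule — branch into !s  //  !!q.
                  branch 2.1.2.1.1 (add !s):
                    × closes — contains both s and !s.
                  branch 2.1.2.1.2 (add !!q):
                    × closes — contains both q and !q.
              branch 2.1.2.2 (add ((p -> r) -> !t)):
                ((p -> r) -> !t): β-rule — branch into !(p -> r)  //  !t.
                  branch 2.1.2.2.1 (add !(p -> r)):
                    !(p -> r): α-rule — add p, !r.
                    × closes — contains both r and !r.
                  branch 2.1.2.2.2 (add !t):
                    × closes — contains both t and !t.
      branch 2.2 (add (r || p)):
        (p -> r): β-rule — branch into !p  //  r.
          branch 2.2.1 (add !p):
            ((s && !q) -> ((p -> r) -> !t)): β-rule — branch into !(s && !q)  //  ((p -> r) -> !t).
              branch 2.2.1.1 (add !(s && !q)):
                (r || p): β-rule — branch into r  //  p.
                  branch 2.2.1.1.1 (add r):
                    !(s && !q): β-rule — branch into !s  //  !!q.
                      branch 2.2.1.1.1.1 (add !s):
                        × closes — contains both s and !s.
                      branch 2.2.1.1.1.2 (add !!q):
                        × closes — contains both q and !q.
                  branch 2.2.1.1.2 (add p):
                    × closes — contains both p and !p.
              branch 2.2.1.2 (add ((p -> r) -> !t)):
                (r || p): β-rule — branch into r  //  p.
                  branch 2.2.1.2.1 (add r):
                    ((p -> r) -> !t): β-rule — branch into !(p -> r)  //  !t.
                      branch 2.2.1.2.1.1 (add !(p -> r)):
                        !(p -> r): α-rule — add p, !r.
                        × closes — contains both p and !p.
                      branch 2.2.1.2.1.2 (add !t):
                        × closes — contains both t and !t.
                  branch 2.2.1.2.2 (add p):
                    × closes — contains both p and !p.
          branch 2.2.2 (add r):
            ((s && !q) -> ((p -> r) -> !t)): β-rule — branch into !(s && !q)  //  ((p -> r) -> !t).
              branch 2.2.2.1 (add !(s && !q)):
                (r || p): β-rule — branch into r  //  p.
                  branch 2.2.2.1.1 (add r):
                    !(s && !q): β-rule — branch into !s  //  !!q.
                      branch 2.2.2.1.1.1 (add !s):
                        × closes — contains both s and !s.
                      branch 2.2.2.1.1.2 (add !!q):
                        × closes — contains both q and !q.
                  branch 2.2.2.1.2 (add p):
                    !(s && !q): β-rule — branch into !s  //  !!q.
                      branch 2.2.2.1.2.1 (add !s):
                        × closes — contains both s and !s.
                      branch 2.2.2.1.2.2 (add !!q):
                        × closes — contains both q and !q.
              branch 2.2.2.2 (add ((p -> r) -> !t)):
                (r || p): β-rule — branch into r  //  p.
                  branch 2.2.2.2.1 (add r):
                    ((p -> r) -> !t): β-rule — branch into !(p -> r)  //  !t.
                      branch 2.2.2.2.1.1 (add !(p -> r)):
                        !(p -> r): α-rule — add p, !r.
                        × closes — contains both r and !r.
                      branch 2.2.2.2.1.2 (add !t):
                        × closes — contains both t and !t.
                  branch 2.2.2.2.2 (add p):
                    ((p -> r) -> !t): β-rule — branch into !(p -> r)  //  !t.
                      branch 2.2.2.2.2.1 (add !(p -> r)):
                        !(p -> r): α-rule — add p, !r.
                        × closes — contains both r and !r.
                      branch 2.2.2.2.2.2 (add !t):
                        × closes — contains both t and !t.
All 26 branches close.
Every branch closed, so the negation is unsatisfiable and the formula is valid.

Valid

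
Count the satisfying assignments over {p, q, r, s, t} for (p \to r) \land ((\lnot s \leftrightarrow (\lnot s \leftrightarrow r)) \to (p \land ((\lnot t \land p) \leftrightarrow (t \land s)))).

10

Initial set: {((p \to r) \land ((\lnot s \leftrightarrow (\lnot s \leftrightarrow r)) \to (p \land ((\lnot t \land p) \leftrightarrow (t \land s)))))}.
((p \to r) \land ((\lnot s \leftrightarrow (\lnot s \leftrightarrow r)) \to (p \land ((\lnot t \land p) \leftrightarrow (t \land s))))): α-rule — add (p \to r), ((\lnot s \leftrightarrow (\lnot s \leftrightarrow r)) \to (p \land ((\lnot t \land p) \leftrightarrow (t \land s)))).
(p \to r): β-rule — branch into \lnot p  //  r.
  branch 1 (add \lnot p):
    ((\lnot s \leftrightarrow (\lnot s \leftrightarrow r)) \to (p \land ((\lnot t \land p) \leftrightarrow (t \land s)))): β-rule — branch into \lnot (\lnot s \leftrightarrow (\lnot s \leftrightarrow r))  //  (p \land ((\lnot t \land p) \leftrightarrow (t \land s))).
      branch 1.1 (add \lnot (\lnot s \leftrightarrow (\lnot s \leftrightarrow r))):
        \lnot (\lnot s \leftrightarrow (\lnot s \leftrightarrow r)): β-rule — branch into \lnot s, \lnot (\lnot s \leftrightarrow r)  //  \lnot \lnot s, (\lnot s \leftrightarrow r).
          branch 1.1.1 (add \lnot s, \lnot (\lnot s \leftrightarrow r)):
            \lnot (\lnot s \leftrightarrow r): β-rule — branch into \lnot s, \lnot r  //  \lnot \lnot s, r.
              branch 1.1.1.1 (add \lnot s, \lnot r):
                ○ open, literals {p=0, r=0, s=0}.
              branch 1.1.1.2 (add \lnot \lnot s, r):
                × closes — contains both s and \lnot s.
          branch 1.1.2 (add \lnot \lnot s, (\lnot s \leftrightarrow r)):
            (\lnot s \leftrightarrow r): β-rule — branch into \lnot s, r  //  \lnot \lnot s, \lnot r.
              branch 1.1.2.1 (add \lnot s, r):
                × closes — contains both s and \lnot s.
              branch 1.1.2.2 (add \lnot \lnot s, \lnot r):
                ○ open, literals {p=0, r=0, s=1}.
      branch 1.2 (add (p \land ((\lnot t \land p) \leftrightarrow (t \land s)))):
        (p \land ((\lnot t \land p) \leftrightarrow (t \land s))): α-rule — add p, ((\lnot t \land p) \leftrightarrow (t \land s)).
        × closes — contains both p and \lnot p.
  branch 2 (add r):
    ((\lnot s \leftrightarrow (\lnot s \leftrightarrow r)) \to (p \land ((\lnot t \land p) \leftrightarrow (t \land s)))): β-rule — branch into \lnot (\lnot s \leftrightarrow (\lnot s \leftrightarrow r))  //  (p \land ((\lnot t \land p) \leftrightarrow (t \land s))).
      branch 2.1 (add \lnot (\lnot s \leftrightarrow (\lnot s \leftrightarrow r))):
        \lnot (\lnot s \leftrightarrow (\lnot s \leftrightarrow r)): β-rule — branch into \lnot s, \lnot (\lnot s \leftrightarrow r)  //  \lnot \lnot s, (\lnot s \leftrightarrow r).
          branch 2.1.1 (add \lnot s, \lnot (\lnot s \leftrightarrow r)):
            \lnot (\lnot s \leftrightarrow r): β-rule — branch into \lnot s, \lnot r  //  \lnot \lnot s, r.
              branch 2.1.1.1 (add \lnot s, \lnot r):
                × closes — contains both r and \lnot r.
              branch 2.1.1.2 (add \lnot \lnot s, r):
                × closes — contains both s and \lnot s.
          branch 2.1.2 (add \lnot \lnot s, (\lnot s \leftrightarrow r)):
            (\lnot s \leftrightarrow r): β-rule — branch into \lnot s, r  //  \lnot \lnot s, \lnot r.
              branch 2.1.2.1 (add \lnot s, r):
                × closes — contains both s and \lnot s.
              branch 2.1.2.2 (add \lnot \lnot s, \lnot r):
                × closes — contains both r and \lnot r.
      branch 2.2 (add (p \land ((\lnot t \land p) \leftrightarrow (t \land s)))):
        (p \land ((\lnot t \land p) \leftrightarrow (t \land s))): α-rule — add p, ((\lnot t \land p) \leftrightarrow (t \land s)).
        ((\lnot t \land p) \leftrightarrow (t \land s)): β-rule — branch into (\lnot t \land p), (t \land s)  //  \lnot (\lnot t \land p), \lnot (t \land s).
          branch 2.2.1 (add (\lnot t \land p), (t \land s)):
            (\lnot t \land p): α-rule — add \lnot t, p.
            (t \land s): α-rule — add t, s.
            × closes — contains both t and \lnot t.
          branch 2.2.2 (add \lnot (\lnot t \land p), \lnot (t \land s)):
            \lnot (\lnot t \land p): β-rule — branch into \lnot \lnot t  //  \lnot p.
              branch 2.2.2.1 (add \lnot \lnot t):
                \lnot (t \land s): β-rule — branch into \lnot t  //  \lnot s.
                  branch 2.2.2.1.1 (add \lnot t):
                    × closes — contains both t and \lnot t.
                  branch 2.2.2.1.2 (add \lnot s):
                    ○ open, literals {p=1, r=1, s=0, t=1}.
              branch 2.2.2.2 (add \lnot p):
                × closes — contains both p and \lnot p.
10 branches closed, 3 open.
Each open branch fixes some atoms; the unmentioned ones are free. Counting distinct full assignments: branch {p=0, r=0, s=0} (q, t) contributes 4 new; branch {p=0, r=0, s=1} (q, t) contributes 4 new; branch {p=1, r=1, s=0, t=1} (q) contributes 2 new. Total: 10.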